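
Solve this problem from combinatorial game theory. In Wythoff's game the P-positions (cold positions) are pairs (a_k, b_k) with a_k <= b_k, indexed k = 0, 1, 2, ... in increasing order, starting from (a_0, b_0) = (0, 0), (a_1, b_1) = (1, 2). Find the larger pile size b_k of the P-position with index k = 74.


By Wythoff's theorem, a_k = floor(k * phi) and b_k = floor(k * phi^2) = a_k + k, where phi = (1 + sqrt(5))/2 is the golden ratio.
phi = (1 + sqrt(5))/2 = 1.618034
phi^2 = phi + 1 = 2.618034
k = 74
k * phi^2 = 74 * 2.618034 = 193.734515
b_74 = floor(k * phi^2) = 193 (check: a_74 + k = 119 + 74 = 193)

193


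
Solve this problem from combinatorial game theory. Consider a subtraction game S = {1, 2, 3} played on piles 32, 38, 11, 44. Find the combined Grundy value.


Subtraction set: {1, 2, 3}
For this subtraction set, G(n) = n mod 4 (period = max + 1 = 4).
Pile 1 (size 32): G(32) = 32 mod 4 = 0
Pile 2 (size 38): G(38) = 38 mod 4 = 2
Pile 3 (size 11): G(11) = 11 mod 4 = 3
Pile 4 (size 44): G(44) = 44 mod 4 = 0
Total Grundy value = XOR of all: 0 XOR 2 XOR 3 XOR 0 = 1

1


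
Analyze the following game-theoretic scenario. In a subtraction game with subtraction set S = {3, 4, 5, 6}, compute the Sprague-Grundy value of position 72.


The subtraction set is S = {3, 4, 5, 6}.
G(k) = mex{ G(k - s) : s in S, s <= k }. We compute iteratively: G(0) = 0.
G(1) = mex({}) = 0
G(2) = mex({}) = 0
G(3) = mex({0}) = 1
G(4) = mex({0}) = 1
G(5) = mex({0}) = 1
G(6) = mex({0, 1}) = 2
G(7) = mex({0, 1}) = 2
G(8) = mex({0, 1}) = 2
G(9) = mex({1, 2}) = 0
G(10) = mex({1, 2}) = 0
G(11) = mex({1, 2}) = 0
G(12) = mex({0, 2}) = 1
G(13) = mex({0, 2}) = 1
G(14) = mex({0, 2}) = 1
Observe that G(9)..G(14) = 0, 0, 0, 1, 1, 1 repeats G(0)..G(5) = 0, 0, 0, 1, 1, 1.
For k >= max(S) = 6, G(k) is determined by the previous 6 values G(k-6)..G(k-1); a window of 6 consecutive values has recurred shifted by 9, so by induction G(k + 9) = G(k) for all k >= 0: the sequence is periodic from the start with period 9.
One period: G(0..8) = 0, 0, 0, 1, 1, 1, 2, 2, 2.
72 mod 9 = 0, so G(72) = G(0) = 0.

0


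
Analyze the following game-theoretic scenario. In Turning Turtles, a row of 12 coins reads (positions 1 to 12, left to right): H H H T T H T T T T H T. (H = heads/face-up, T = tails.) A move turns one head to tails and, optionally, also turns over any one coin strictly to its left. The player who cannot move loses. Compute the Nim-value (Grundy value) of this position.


Coins: H H H T T H T T T T H T
Key fact: a single head at position k behaves exactly like a Nim heap of size k (turning it to T and optionally flipping a coin at j < k corresponds to moving the heap from k to j, or to 0), and heads combine as a disjunctive sum (two heads at the same place would cancel, matching j XOR j = 0). So the Nim-value is the XOR of the 1-indexed positions of the heads.
Face-up positions (1-indexed): [1, 2, 3, 6, 11]
XOR 0 with 1: 0 XOR 1 = 1
XOR 1 with 2: 1 XOR 2 = 3
XOR 3 with 3: 3 XOR 3 = 0
XOR 0 with 6: 0 XOR 6 = 6
XOR 6 with 11: 6 XOR 11 = 13
Nim-value = 13

13


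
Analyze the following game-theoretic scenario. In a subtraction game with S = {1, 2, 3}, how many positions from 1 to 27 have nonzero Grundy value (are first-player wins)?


Subtraction set S = {1, 2, 3}, so G(n) = n mod 4.
G(n) = 0 when n is a multiple of 4.
Multiples of 4 in [1, 27]: 6
N-positions (nonzero Grundy) = 27 - 6 = 21

21


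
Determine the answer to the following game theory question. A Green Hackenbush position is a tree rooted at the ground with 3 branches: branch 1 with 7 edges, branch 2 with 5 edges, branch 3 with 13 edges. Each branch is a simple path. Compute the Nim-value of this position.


The tree has 3 branches from the ground vertex.
In Green Hackenbush, the Nim-value of a simple path of length k is k.
Branch 1: length 7, Nim-value = 7
Branch 2: length 5, Nim-value = 5
Branch 3: length 13, Nim-value = 13
Total Nim-value = XOR of all branch values:
0 XOR 7 = 7
7 XOR 5 = 2
2 XOR 13 = 15
Nim-value of the tree = 15

15


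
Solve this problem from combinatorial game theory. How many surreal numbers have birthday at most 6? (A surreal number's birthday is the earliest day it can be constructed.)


Day 0: {|} = 0 is born. Count = 1.
Day n: the number of surreal numbers born by day n is 2^(n+1) - 1.
By day 0: 2^1 - 1 = 1
By day 1: 2^2 - 1 = 3
By day 2: 2^3 - 1 = 7
By day 3: 2^4 - 1 = 15
By day 4: 2^5 - 1 = 31
By day 5: 2^6 - 1 = 63
By day 6: 2^7 - 1 = 127
By day 6: 127 surreal numbers.

127


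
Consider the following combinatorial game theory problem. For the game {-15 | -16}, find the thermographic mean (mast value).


Game = {-15 | -16}, a switch {a | b} with numbers a > b.
Its thermograph has left wall a - t and right wall b + t, which meet at t = (a - b)/2, where both equal (a + b)/2. So the mast (mean value) is at (a + b)/2.
Mean = (-15 + (-16))/2 = -31/2 = -31/2

-31/2


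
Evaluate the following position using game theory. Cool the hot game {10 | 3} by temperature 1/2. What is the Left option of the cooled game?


Original game: {10 | 3} (a switch {a | b} with a > b).
Cooling by t (for t below the temperature (a - b)/2 = 7/2) taxes each move by t: {a | b} cooled by t is {a - t | b + t}.
Cooling amount: t = 1/2
Cooled Left option: 10 - 1/2 = 19/2
Cooled Right option: 3 + 1/2 = 7/2
Cooled game: {19/2 | 7/2}
Left option = 19/2

19/2


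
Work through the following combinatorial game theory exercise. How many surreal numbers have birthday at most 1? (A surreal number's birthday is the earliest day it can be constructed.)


Day 0: {|} = 0 is born. Count = 1.
Day n: the number of surreal numbers born by day n is 2^(n+1) - 1.
By day 0: 2^1 - 1 = 1
By day 1: 2^2 - 1 = 3
By day 1: 3 surreal numbers.

3


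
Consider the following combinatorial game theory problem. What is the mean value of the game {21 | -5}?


Game = {21 | -5}, a switch {a | b} with numbers a > b.
Its thermograph has left wall a - t and right wall b + t, which meet at t = (a - b)/2, where both equal (a + b)/2. So the mast (mean value) is at (a + b)/2.
Mean = (21 + (-5))/2 = 16/2 = 8

8


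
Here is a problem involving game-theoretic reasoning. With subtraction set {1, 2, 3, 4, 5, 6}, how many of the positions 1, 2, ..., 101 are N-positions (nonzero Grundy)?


Subtraction set S = {1, 2, 3, 4, 5, 6}, so G(n) = n mod 7.
G(n) = 0 when n is a multiple of 7.
Multiples of 7 in [1, 101]: 14
N-positions (nonzero Grundy) = 101 - 14 = 87

87


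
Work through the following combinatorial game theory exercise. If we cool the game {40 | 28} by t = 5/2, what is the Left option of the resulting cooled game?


Original game: {40 | 28} (a switch {a | b} with a > b).
Cooling by t (for t below the temperature (a - b)/2 = 6) taxes each move by t: {a | b} cooled by t is {a - t | b + t}.
Cooling amount: t = 5/2
Cooled Left option: 40 - 5/2 = 75/2
Cooled Right option: 28 + 5/2 = 61/2
Cooled game: {75/2 | 61/2}
Left option = 75/2

75/2


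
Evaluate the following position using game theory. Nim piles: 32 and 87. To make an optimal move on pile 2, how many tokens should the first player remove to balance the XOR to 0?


Piles: 32 and 87
Current XOR: 32 XOR 87 = 119 (non-zero, so this is an N-position).
To make the XOR zero, we need to find a move that balances the piles.
For pile 2 (size 87): target = 87 XOR 119 = 32
We reduce pile 2 from 87 to 32.
Tokens removed: 87 - 32 = 55
Verification: 32 XOR 32 = 0

55


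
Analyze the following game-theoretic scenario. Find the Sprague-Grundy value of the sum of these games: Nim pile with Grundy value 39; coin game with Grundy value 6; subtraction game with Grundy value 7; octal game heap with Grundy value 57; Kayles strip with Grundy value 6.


By the Sprague-Grundy theorem, the Grundy value of a sum of games is the XOR of individual Grundy values.
Nim pile: Grundy value = 39. Running XOR: 0 XOR 39 = 39
coin game: Grundy value = 6. Running XOR: 39 XOR 6 = 33
subtraction game: Grundy value = 7. Running XOR: 33 XOR 7 = 38
octal game heap: Grundy value = 57. Running XOR: 38 XOR 57 = 31
Kayles strip: Grundy value = 6. Running XOR: 31 XOR 6 = 25
The combined Grundy value is 25.

25


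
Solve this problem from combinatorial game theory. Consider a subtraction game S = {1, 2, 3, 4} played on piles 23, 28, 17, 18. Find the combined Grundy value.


Subtraction set: {1, 2, 3, 4}
For this subtraction set, G(n) = n mod 5 (period = max + 1 = 5).
Pile 1 (size 23): G(23) = 23 mod 5 = 3
Pile 2 (size 28): G(28) = 28 mod 5 = 3
Pile 3 (size 17): G(17) = 17 mod 5 = 2
Pile 4 (size 18): G(18) = 18 mod 5 = 3
Total Grundy value = XOR of all: 3 XOR 3 XOR 2 XOR 3 = 1

1


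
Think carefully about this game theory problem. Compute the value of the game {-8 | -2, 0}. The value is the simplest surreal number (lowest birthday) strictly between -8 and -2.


Left options: {-8}, max = -8
Right options: {-2, 0}, min = -2
All options are numbers and max(Left) < min(Right), so by the simplicity theorem the value is the simplest (earliest-born) number strictly between -8 and -2.
Integers -7 through -3 all lie strictly between -8 and -2.
Among integers, the simplest (lowest birthday = smallest |n|; 0 is born on day 0, +-n on day n) is -3.
No non-integer in the interval can be simpler: if x is a non-integer in the interval, then floor(x) or ceil(x) also lies in the interval (the interval contains an integer), and both are proper prefixes of x's sign expansion, i.e. born earlier. So the game value is -3.
Game value = -3

-3


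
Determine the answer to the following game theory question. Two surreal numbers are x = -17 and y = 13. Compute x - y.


x = -17, y = 13
x - y = -17 - 13 = -30

-30


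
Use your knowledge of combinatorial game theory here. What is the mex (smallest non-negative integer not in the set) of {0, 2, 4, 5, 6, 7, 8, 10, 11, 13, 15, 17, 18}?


Set = {0, 2, 4, 5, 6, 7, 8, 10, 11, 13, 15, 17, 18}
0 is in the set.
1 is NOT in the set. This is the mex.
mex = 1

1


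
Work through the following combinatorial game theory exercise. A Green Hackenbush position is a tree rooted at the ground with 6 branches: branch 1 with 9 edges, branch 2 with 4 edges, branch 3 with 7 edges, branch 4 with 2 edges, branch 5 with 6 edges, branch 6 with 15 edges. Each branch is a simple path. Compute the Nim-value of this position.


The tree has 6 branches from the ground vertex.
In Green Hackenbush, the Nim-value of a simple path of length k is k.
Branch 1: length 9, Nim-value = 9
Branch 2: length 4, Nim-value = 4
Branch 3: length 7, Nim-value = 7
Branch 4: length 2, Nim-value = 2
Branch 5: length 6, Nim-value = 6
Branch 6: length 15, Nim-value = 15
Total Nim-value = XOR of all branch values:
0 XOR 9 = 9
9 XOR 4 = 13
13 XOR 7 = 10
10 XOR 2 = 8
8 XOR 6 = 14
14 XOR 15 = 1
Nim-value of the tree = 1

1


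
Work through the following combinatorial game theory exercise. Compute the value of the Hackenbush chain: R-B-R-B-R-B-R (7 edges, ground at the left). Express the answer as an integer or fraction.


Edges (from ground): R-B-R-B-R-B-R
By Berlekamp's sign-expansion rule, a Blue-Red Hackenbush stalk has the value of the surreal number whose sign sequence is the edge sequence with B -> + and R -> -.
Sign sequence: -+-+-+-
Trace the sign expansion in the surreal number tree, starting from 0:
Edge 1: R (sign -) -> bounds (-inf, 0), value = -1
Edge 2: B (sign +) -> bounds (-1, 0), value = -1/2
Edge 3: R (sign -) -> bounds (-1, -1/2), value = -3/4
Edge 4: B (sign +) -> bounds (-3/4, -1/2), value = -5/8
Edge 5: R (sign -) -> bounds (-3/4, -5/8), value = -11/16
Edge 6: B (sign +) -> bounds (-11/16, -5/8), value = -21/32
Edge 7: R (sign -) -> bounds (-11/16, -21/32), value = -43/64
Game value = -43/64

-43/64


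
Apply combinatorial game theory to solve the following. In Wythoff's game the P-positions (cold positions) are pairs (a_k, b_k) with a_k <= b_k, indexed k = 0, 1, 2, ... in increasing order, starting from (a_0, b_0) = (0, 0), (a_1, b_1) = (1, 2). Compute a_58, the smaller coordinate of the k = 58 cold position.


By Wythoff's theorem, a_k = floor(k * phi) and b_k = floor(k * phi^2) = a_k + k, where phi = (1 + sqrt(5))/2 is the golden ratio.
phi = (1 + sqrt(5))/2 = 1.618034
k = 58
k * phi = 58 * 1.618034 = 93.845971
a_58 = floor(k * phi) = 93

93


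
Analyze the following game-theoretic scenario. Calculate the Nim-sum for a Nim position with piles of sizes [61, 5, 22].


We need the XOR (exclusive or) of all pile sizes.
After XOR-ing pile 1 (size 61): 0 XOR 61 = 61
After XOR-ing pile 2 (size 5): 61 XOR 5 = 56
After XOR-ing pile 3 (size 22): 56 XOR 22 = 46
The Nim-value of this position is 46.

46


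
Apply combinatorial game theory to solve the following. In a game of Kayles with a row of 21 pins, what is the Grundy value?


Kayles: a move removes 1 or 2 adjacent pins from a contiguous row.
Removing pins from a row of k leaves two independent rows (a, b) with a + b = k - 1 (one pin) or a + b = k - 2 (two pins); an end removal gives a = 0.
By Sprague-Grundy, G(k) = mex{ G(a) XOR G(b) } over all these splits. G(0) = 0.
G(1): splits (0,0):0^0=0 -> mex({0}) = 1
G(2): splits (0,1):0^1=1 (0,0):0^0=0 -> mex({0, 1}) = 2
G(3): splits (0,2):0^2=2 (1,1):1^1=0 (0,1):0^1=1 -> mex({0, 1, 2}) = 3
G(4): splits (0,3):0^3=3 (1,2):1^2=3 (0,2):0^2=2 (1,1):1^1=0 -> mex({0, 2, 3}) = 1
G(5): splits (0,4):0^1=1 (1,3):1^3=2 (2,2):2^2=0 (0,3):0^3=3 (1,2):1^2=3 -> mex({0, 1, 2, 3}) = 4
G(6) = mex({0, 1, 2, 4}) = 3
G(7) = mex({0, 1, 3, 4, 5}) = 2
G(8) = mex({0, 2, 3, 5, 6}) = 1
G(9) = mex({0, 1, 2, 3, 6, 7}) = 4
G(10) = mex({0, 1, 3, 4, 5, 7}) = 2
G(11) = mex({0, 1, 2, 3, 4, 5}) = 6
G(12) = mex({0, 1, 2, 3, 5, 6, 7}) = 4
G(13) = mex({0, 2, 3, 4, 6, 7}) = 1
G(14) = mex({0, 1, 4, 5, 6, 7}) = 2
G(15) = mex({0, 1, 2, 3, 4, 5, 6}) = 7
G(16) = mex({0, 2, 3, 5, 6, 7}) = 1
G(17) = mex({0, 1, 2, 3, 5, 6, 7}) = 4
G(18) = mex({0, 1, 2, 4, 5, 6}) = 3
G(19) = mex({0, 1, 3, 4, 5, 7}) = 2
G(20) = mex({0, 2, 3, 4, 5, 6, 7}) = 1
G(21) = mex({0, 1, 2, 3, 5, 6, 7}) = 4
Therefore G(21) = 4.

4


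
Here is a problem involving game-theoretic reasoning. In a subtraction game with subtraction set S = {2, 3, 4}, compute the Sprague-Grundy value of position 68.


The subtraction set is S = {2, 3, 4}.
G(k) = mex{ G(k - s) : s in S, s <= k }. We compute iteratively: G(0) = 0.
G(1) = mex({}) = 0
G(2) = mex({0}) = 1
G(3) = mex({0}) = 1
G(4) = mex({0, 1}) = 2
G(5) = mex({0, 1}) = 2
G(6) = mex({1, 2}) = 0
G(7) = mex({1, 2}) = 0
G(8) = mex({0, 2}) = 1
G(9) = mex({0, 2}) = 1
Observe that G(6)..G(9) = 0, 0, 1, 1 repeats G(0)..G(3) = 0, 0, 1, 1.
For k >= max(S) = 4, G(k) is determined by the previous 4 values G(k-4)..G(k-1); a window of 4 consecutive values has recurred shifted by 6, so by induction G(k + 6) = G(k) for all k >= 0: the sequence is periodic from the start with period 6.
One period: G(0..5) = 0, 0, 1, 1, 2, 2.
68 mod 6 = 2, so G(68) = G(2) = 1.

1


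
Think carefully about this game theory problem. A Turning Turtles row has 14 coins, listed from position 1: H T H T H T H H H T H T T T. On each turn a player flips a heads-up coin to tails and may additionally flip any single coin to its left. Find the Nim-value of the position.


Coins: H T H T H T H H H T H T T T
Key fact: a single head at position k behaves exactly like a Nim heap of size k (turning it to T and optionally flipping a coin at j < k corresponds to moving the heap from k to j, or to 0), and heads combine as a disjunctive sum (two heads at the same place would cancel, matching j XOR j = 0). So the Nim-value is the XOR of the 1-indexed positions of the heads.
Face-up positions (1-indexed): [1, 3, 5, 7, 8, 9, 11]
XOR 0 with 1: 0 XOR 1 = 1
XOR 1 with 3: 1 XOR 3 = 2
XOR 2 with 5: 2 XOR 5 = 7
XOR 7 with 7: 7 XOR 7 = 0
XOR 0 with 8: 0 XOR 8 = 8
XOR 8 with 9: 8 XOR 9 = 1
XOR 1 with 11: 1 XOR 11 = 10
Nim-value = 10

10


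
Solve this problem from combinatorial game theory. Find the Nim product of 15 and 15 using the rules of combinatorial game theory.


Nim multiplication is bilinear over XOR: (u XOR v) * w = (u*w) XOR (v*w).
So we split each operand into its bit components and XOR the pairwise Nim products.
15 = 1 + 2 + 4 + 8 (as XOR of powers of 2).
15 = 1 + 2 + 4 + 8 (as XOR of powers of 2).
Using the standard Nim-product table on single bits:
  2*2 = 3,   2*4 = 8,   2*8 = 12,
  4*4 = 6,   4*8 = 11,  8*8 = 13,
and  1*x = x (identity), k*l = l*k (commutative).
Pairwise Nim products:
  1 * 1 = 1
  1 * 2 = 2
  1 * 4 = 4
  1 * 8 = 8
  2 * 1 = 2
  2 * 2 = 3
  2 * 4 = 8
  2 * 8 = 12
  4 * 1 = 4
  4 * 2 = 8
  4 * 4 = 6
  4 * 8 = 11
  8 * 1 = 8
  8 * 2 = 12
  8 * 4 = 11
  8 * 8 = 13
XOR them: 1 XOR 2 XOR 4 XOR 8 XOR 2 XOR 3 XOR 8 XOR 12 XOR 4 XOR 8 XOR 6 XOR 11 XOR 8 XOR 12 XOR 11 XOR 13 = 9.
Result: 15 * 15 = 9 (in Nim).

9


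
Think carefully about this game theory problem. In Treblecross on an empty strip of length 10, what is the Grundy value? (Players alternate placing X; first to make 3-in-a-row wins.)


Treblecross: place X on empty cells; 3-in-a-row wins.
Playing within two cells of an existing X lets the opponent win at once, so sensible play treats the cells i-2..i+2 around each X as dead. The player left with no safe cell loses, so this is a normal-play take-away game on strips of safe cells.
Placing X at cell i (0-indexed) of a strip of k safe cells leaves independent strips of sizes max(0, i-2) and max(0, k-i-3). Hence G(k) = mex{ G(max(0,i-2)) XOR G(max(0,k-i-3)) : 0 <= i < k }, with G(0) = 0.
G(1): splits (0,0):0^0=0 -> mex({0}) = 1
G(2): splits (0,0):0^0=0 -> mex({0}) = 1
G(3): splits (0,0):0^0=0 -> mex({0}) = 1
G(4): splits (0,1):0^1=1 (0,0):0^0=0 -> mex({0, 1}) = 2
G(5): splits (0,2):0^1=1 (0,1):0^1=1 (0,0):0^0=0 -> mex({0, 1}) = 2
G(6) = mex({1}) = 0
G(7) = mex({0, 1, 2}) = 3
G(8) = mex({0, 1, 2}) = 3
G(9) = mex({0, 2}) = 1
G(10) = mex({0, 2, 3}) = 1
Therefore G(10) = 1.

1


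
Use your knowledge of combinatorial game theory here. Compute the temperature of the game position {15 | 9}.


The game is {15 | 9}, a switch {a | b} with numbers a > b.
Cooling {a | b} by t gives {a - t | b + t}, which stops being hot when a - t = b + t, i.e. at t = (a - b)/2. So the temperature of a switch is (a - b)/2.
Temperature = (Left option - Right option) / 2
= (15 - (9)) / 2
= 6 / 2
= 3

3


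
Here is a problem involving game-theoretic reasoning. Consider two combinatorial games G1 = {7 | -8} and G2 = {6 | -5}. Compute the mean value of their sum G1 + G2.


G1 = {7 | -8}, G2 = {6 | -5}
Each is a switch {a | b} with numbers a > b; its mean value is (a + b)/2, and mean value is additive over game sums: m(G1 + G2) = m(G1) + m(G2).
Mean of G1 = (7 + (-8))/2 = -1/2 = -1/2
Mean of G2 = (6 + (-5))/2 = 1/2 = 1/2
Mean of G1 + G2 = -1/2 + 1/2 = 0

0


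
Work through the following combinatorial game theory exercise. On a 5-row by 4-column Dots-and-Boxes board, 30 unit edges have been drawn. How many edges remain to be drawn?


Grid: 5 x 4 boxes, i.e. 6 rows and 5 columns of dots.
Horizontal edges: (rows + 1) * cols = 6 * 4 = 24
Vertical edges: rows * (cols + 1) = 5 * 5 = 25
Total edges: 24 + 25 = 49
Edges drawn: 30
Remaining: 49 - 30 = 19

19


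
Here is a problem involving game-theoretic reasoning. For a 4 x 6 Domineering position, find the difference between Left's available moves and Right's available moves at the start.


Board is 4 x 6 (rows x cols).
Left (vertical) placements: (rows-1) * cols = 3 * 6 = 18
Right (horizontal) placements: rows * (cols-1) = 4 * 5 = 20
Advantage = Left - Right = 18 - 20 = -2

-2


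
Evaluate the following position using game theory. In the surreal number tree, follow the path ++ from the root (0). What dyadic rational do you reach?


Sign expansion: ++
Rule: track bounds (lo, hi), initially (-inf, +inf). On '+', the current value becomes lo and we move to the simplest number in (value, hi): value + 1 if hi = +inf, otherwise the midpoint (value + hi)/2. On '-', the current value becomes hi and we move to value - 1 if lo = -inf, otherwise the midpoint (lo + value)/2.
Start at 0.
Step 1: sign = +, move right. Bounds: (0, +inf). Value = 1
Step 2: sign = +, move right. Bounds: (1, +inf). Value = 2
The surreal number with sign expansion ++ is 2.

2


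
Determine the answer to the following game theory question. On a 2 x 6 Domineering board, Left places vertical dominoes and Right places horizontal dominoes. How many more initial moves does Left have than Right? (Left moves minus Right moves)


Board is 2 x 6 (rows x cols).
Left (vertical) placements: (rows-1) * cols = 1 * 6 = 6
Right (horizontal) placements: rows * (cols-1) = 2 * 5 = 10
Advantage = Left - Right = 6 - 10 = -4

-4


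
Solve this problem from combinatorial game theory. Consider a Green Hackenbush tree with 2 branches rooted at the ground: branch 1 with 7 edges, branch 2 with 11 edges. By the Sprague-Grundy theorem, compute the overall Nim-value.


The tree has 2 branches from the ground vertex.
In Green Hackenbush, the Nim-value of a simple path of length k is k.
Branch 1: length 7, Nim-value = 7
Branch 2: length 11, Nim-value = 11
Total Nim-value = XOR of all branch values:
0 XOR 7 = 7
7 XOR 11 = 12
Nim-value of the tree = 12

12


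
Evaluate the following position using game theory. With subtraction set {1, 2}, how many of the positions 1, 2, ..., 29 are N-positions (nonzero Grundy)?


Subtraction set S = {1, 2}, so G(n) = n mod 3.
G(n) = 0 when n is a multiple of 3.
Multiples of 3 in [1, 29]: 9
N-positions (nonzero Grundy) = 29 - 9 = 20

20


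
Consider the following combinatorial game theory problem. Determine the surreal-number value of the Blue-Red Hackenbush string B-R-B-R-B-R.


Edges (from ground): B-R-B-R-B-R
By Berlekamp's sign-expansion rule, a Blue-Red Hackenbush stalk has the value of the surreal number whose sign sequence is the edge sequence with B -> + and R -> -.
Sign sequence: +-+-+-
Trace the sign expansion in the surreal number tree, starting from 0:
Edge 1: B (sign +) -> bounds (0, +inf), value = 1
Edge 2: R (sign -) -> bounds (0, 1), value = 1/2
Edge 3: B (sign +) -> bounds (1/2, 1), value = 3/4
Edge 4: R (sign -) -> bounds (1/2, 3/4), value = 5/8
Edge 5: B (sign +) -> bounds (5/8, 3/4), value = 11/16
Edge 6: R (sign -) -> bounds (5/8, 11/16), value = 21/32
Game value = 21/32

21/32


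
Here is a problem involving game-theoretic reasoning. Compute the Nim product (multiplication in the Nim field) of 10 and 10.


Nim multiplication is bilinear over XOR: (u XOR v) * w = (u*w) XOR (v*w).
So we split each operand into its bit components and XOR the pairwise Nim products.
10 = 2 + 8 (as XOR of powers of 2).
10 = 2 + 8 (as XOR of powers of 2).
Using the standard Nim-product table on single bits:
  2*2 = 3,   2*4 = 8,   2*8 = 12,
  4*4 = 6,   4*8 = 11,  8*8 = 13,
and  1*x = x (identity), k*l = l*k (commutative).
Pairwise Nim products:
  2 * 2 = 3
  2 * 8 = 12
  8 * 2 = 12
  8 * 8 = 13
XOR them: 3 XOR 12 XOR 12 XOR 13 = 14.
Result: 10 * 10 = 14 (in Nim).

14


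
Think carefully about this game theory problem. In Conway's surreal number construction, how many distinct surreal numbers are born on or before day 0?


Day 0: {|} = 0 is born. Count = 1.
Day n: the number of surreal numbers born by day n is 2^(n+1) - 1.
By day 0: 2^1 - 1 = 1
By day 0: 1 surreal numbers.

1


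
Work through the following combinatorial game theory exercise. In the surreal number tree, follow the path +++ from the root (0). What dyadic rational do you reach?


Sign expansion: +++
Rule: track bounds (lo, hi), initially (-inf, +inf). On '+', the current value becomes lo and we move to the simplest number in (value, hi): value + 1 if hi = +inf, otherwise the midpoint (value + hi)/2. On '-', the current value becomes hi and we move to value - 1 if lo = -inf, otherwise the midpoint (lo + value)/2.
Start at 0.
Step 1: sign = +, move right. Bounds: (0, +inf). Value = 1
Step 2: sign = +, move right. Bounds: (1, +inf). Value = 2
Step 3: sign = +, move right. Bounds: (2, +inf). Value = 3
The surreal number with sign expansion +++ is 3.

3


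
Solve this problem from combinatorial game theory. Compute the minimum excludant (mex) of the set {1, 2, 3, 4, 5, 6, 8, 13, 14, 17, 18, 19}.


Set = {1, 2, 3, 4, 5, 6, 8, 13, 14, 17, 18, 19}
0 is NOT in the set. This is the mex.
mex = 0

0


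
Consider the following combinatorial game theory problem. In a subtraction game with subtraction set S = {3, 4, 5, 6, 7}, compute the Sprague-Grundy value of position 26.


The subtraction set is S = {3, 4, 5, 6, 7}.
G(k) = mex{ G(k - s) : s in S, s <= k }. We compute iteratively: G(0) = 0.
G(1) = mex({}) = 0
G(2) = mex({}) = 0
G(3) = mex({0}) = 1
G(4) = mex({0}) = 1
G(5) = mex({0}) = 1
G(6) = mex({0, 1}) = 2
G(7) = mex({0, 1}) = 2
G(8) = mex({0, 1}) = 2
G(9) = mex({0, 1, 2}) = 3
G(10) = mex({1, 2}) = 0
G(11) = mex({1, 2}) = 0
G(12) = mex({1, 2, 3}) = 0
G(13) = mex({0, 2, 3}) = 1
G(14) = mex({0, 2, 3}) = 1
G(15) = mex({0, 2, 3}) = 1
G(16) = mex({0, 1, 3}) = 2
Observe that G(10)..G(16) = 0, 0, 0, 1, 1, 1, 2 repeats G(0)..G(6) = 0, 0, 0, 1, 1, 1, 2.
For k >= max(S) = 7, G(k) is determined by the previous 7 values G(k-7)..G(k-1); a window of 7 consecutive values has recurred shifted by 10, so by induction G(k + 10) = G(k) for all k >= 0: the sequence is periodic from the start with period 10.
One period: G(0..9) = 0, 0, 0, 1, 1, 1, 2, 2, 2, 3.
26 mod 10 = 6, so G(26) = G(6) = 2.

2


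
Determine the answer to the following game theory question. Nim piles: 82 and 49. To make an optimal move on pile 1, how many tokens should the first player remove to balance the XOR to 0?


Piles: 82 and 49
Current XOR: 82 XOR 49 = 99 (non-zero, so this is an N-position).
To make the XOR zero, we need to find a move that balances the piles.
For pile 1 (size 82): target = 82 XOR 99 = 49
We reduce pile 1 from 82 to 49.
Tokens removed: 82 - 49 = 33
Verification: 49 XOR 49 = 0

33


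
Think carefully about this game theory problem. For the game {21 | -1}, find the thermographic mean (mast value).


Game = {21 | -1}, a switch {a | b} with numbers a > b.
Its thermograph has left wall a - t and right wall b + t, which meet at t = (a - b)/2, where both equal (a + b)/2. So the mast (mean value) is at (a + b)/2.
Mean = (21 + (-1))/2 = 20/2 = 10

10


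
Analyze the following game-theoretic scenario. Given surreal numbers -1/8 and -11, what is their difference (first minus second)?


x = -1/8, y = -11
Converting to common denominator: 8
x = -1/8, y = -88/8
x - y = -1/8 - -11 = 87/8

87/8


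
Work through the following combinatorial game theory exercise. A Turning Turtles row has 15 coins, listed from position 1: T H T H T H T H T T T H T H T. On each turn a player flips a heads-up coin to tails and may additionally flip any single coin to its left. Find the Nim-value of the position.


Coins: T H T H T H T H T T T H T H T
Key fact: a single head at position k behaves exactly like a Nim heap of size k (turning it to T and optionally flipping a coin at j < k corresponds to moving the heap from k to j, or to 0), and heads combine as a disjunctive sum (two heads at the same place would cancel, matching j XOR j = 0). So the Nim-value is the XOR of the 1-indexed positions of the heads.
Face-up positions (1-indexed): [2, 4, 6, 8, 12, 14]
XOR 0 with 2: 0 XOR 2 = 2
XOR 2 with 4: 2 XOR 4 = 6
XOR 6 with 6: 6 XOR 6 = 0
XOR 0 with 8: 0 XOR 8 = 8
XOR 8 with 12: 8 XOR 12 = 4
XOR 4 with 14: 4 XOR 14 = 10
Nim-value = 10

10


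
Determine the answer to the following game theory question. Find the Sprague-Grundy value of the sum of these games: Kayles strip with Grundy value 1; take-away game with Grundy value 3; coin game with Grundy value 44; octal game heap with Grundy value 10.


By the Sprague-Grundy theorem, the Grundy value of a sum of games is the XOR of individual Grundy values.
Kayles strip: Grundy value = 1. Running XOR: 0 XOR 1 = 1
take-away game: Grundy value = 3. Running XOR: 1 XOR 3 = 2
coin game: Grundy value = 44. Running XOR: 2 XOR 44 = 46
octal game heap: Grundy value = 10. Running XOR: 46 XOR 10 = 36
The combined Grundy value is 36.

36


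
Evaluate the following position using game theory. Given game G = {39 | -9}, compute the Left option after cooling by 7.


Original game: {39 | -9} (a switch {a | b} with a > b).
Cooling by t (for t below the temperature (a - b)/2 = 24) taxes each move by t: {a | b} cooled by t is {a - t | b + t}.
Cooling amount: t = 7
Cooled Left option: 39 - 7 = 32
Cooled Right option: -9 + 7 = -2
Cooled game: {32 | -2}
Left option = 32

32


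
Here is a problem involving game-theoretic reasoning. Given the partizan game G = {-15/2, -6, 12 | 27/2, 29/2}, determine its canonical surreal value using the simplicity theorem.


Left options: {-15/2, -6, 12}, max = 12
Right options: {27/2, 29/2}, min = 27/2
All options are numbers and max(Left) < min(Right), so by the simplicity theorem the value is the simplest (earliest-born) number strictly between 12 and 27/2.
The only integer strictly between 12 and 27/2 is 13.
No non-integer in the interval can be simpler: if x is a non-integer in the interval, then floor(x) or ceil(x) also lies in the interval (the interval contains an integer), and both are proper prefixes of x's sign expansion, i.e. born earlier. So the game value is 13.
Game value = 13

13


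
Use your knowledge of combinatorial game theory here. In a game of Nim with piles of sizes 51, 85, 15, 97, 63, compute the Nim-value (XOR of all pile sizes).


We need the XOR (exclusive or) of all pile sizes.
After XOR-ing pile 1 (size 51): 0 XOR 51 = 51
After XOR-ing pile 2 (size 85): 51 XOR 85 = 102
After XOR-ing pile 3 (size 15): 102 XOR 15 = 105
After XOR-ing pile 4 (size 97): 105 XOR 97 = 8
After XOR-ing pile 5 (size 63): 8 XOR 63 = 55
The Nim-value of this position is 55.

55


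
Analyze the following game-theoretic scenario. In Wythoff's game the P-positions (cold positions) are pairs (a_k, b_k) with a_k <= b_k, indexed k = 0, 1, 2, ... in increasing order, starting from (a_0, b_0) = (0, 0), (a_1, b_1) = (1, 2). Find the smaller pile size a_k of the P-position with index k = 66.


By Wythoff's theorem, a_k = floor(k * phi) and b_k = floor(k * phi^2) = a_k + k, where phi = (1 + sqrt(5))/2 is the golden ratio.
phi = (1 + sqrt(5))/2 = 1.618034
k = 66
k * phi = 66 * 1.618034 = 106.790243
a_66 = floor(k * phi) = 106

106


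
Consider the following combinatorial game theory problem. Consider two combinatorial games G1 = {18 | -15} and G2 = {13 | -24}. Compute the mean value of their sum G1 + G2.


G1 = {18 | -15}, G2 = {13 | -24}
Each is a switch {a | b} with numbers a > b; its mean value is (a + b)/2, and mean value is additive over game sums: m(G1 + G2) = m(G1) + m(G2).
Mean of G1 = (18 + (-15))/2 = 3/2 = 3/2
Mean of G2 = (13 + (-24))/2 = -11/2 = -11/2
Mean of G1 + G2 = 3/2 + -11/2 = -4

-4


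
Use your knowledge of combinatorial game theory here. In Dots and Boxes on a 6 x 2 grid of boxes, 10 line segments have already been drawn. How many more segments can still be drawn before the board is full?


Grid: 6 x 2 boxes, i.e. 7 rows and 3 columns of dots.
Horizontal edges: (rows + 1) * cols = 7 * 2 = 14
Vertical edges: rows * (cols + 1) = 6 * 3 = 18
Total edges: 14 + 18 = 32
Edges drawn: 10
Remaining: 32 - 10 = 22

22


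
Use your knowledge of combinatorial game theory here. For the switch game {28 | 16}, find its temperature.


The game is {28 | 16}, a switch {a | b} with numbers a > b.
Cooling {a | b} by t gives {a - t | b + t}, which stops being hot when a - t = b + t, i.e. at t = (a - b)/2. So the temperature of a switch is (a - b)/2.
Temperature = (Left option - Right option) / 2
= (28 - (16)) / 2
= 12 / 2
= 6

6


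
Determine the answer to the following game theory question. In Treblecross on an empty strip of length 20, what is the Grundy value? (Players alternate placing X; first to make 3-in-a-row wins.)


Treblecross: place X on empty cells; 3-in-a-row wins.
Playing within two cells of an existing X lets the opponent win at once, so sensible play treats the cells i-2..i+2 around each X as dead. The player left with no safe cell loses, so this is a normal-play take-away game on strips of safe cells.
Placing X at cell i (0-indexed) of a strip of k safe cells leaves independent strips of sizes max(0, i-2) and max(0, k-i-3). Hence G(k) = mex{ G(max(0,i-2)) XOR G(max(0,k-i-3)) : 0 <= i < k }, with G(0) = 0.
G(1): splits (0,0):0^0=0 -> mex({0}) = 1
G(2): splits (0,0):0^0=0 -> mex({0}) = 1
G(3): splits (0,0):0^0=0 -> mex({0}) = 1
G(4): splits (0,1):0^1=1 (0,0):0^0=0 -> mex({0, 1}) = 2
G(5): splits (0,2):0^1=1 (0,1):0^1=1 (0,0):0^0=0 -> mex({0, 1}) = 2
G(6) = mex({1}) = 0
G(7) = mex({0, 1, 2}) = 3
G(8) = mex({0, 1, 2}) = 3
G(9) = mex({0, 2}) = 1
G(10) = mex({0, 2, 3}) = 1
G(11) = mex({0, 3}) = 1
G(12) = mex({1, 3}) = 0
G(13) = mex({0, 1, 2, 3}) = 4
G(14) = mex({0, 1, 2}) = 3
G(15) = mex({0, 1, 2}) = 3
G(16) = mex({0, 1, 2, 4}) = 3
G(17) = mex({0, 1, 3, 4}) = 2
G(18) = mex({0, 1, 3, 4}) = 2
G(19) = mex({0, 1, 3, 5}) = 2
G(20) = mex({0, 1, 2, 3, 5}) = 4
Therefore G(20) = 4.

4


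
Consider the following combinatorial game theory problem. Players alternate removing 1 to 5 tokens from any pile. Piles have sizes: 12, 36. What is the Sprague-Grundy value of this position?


Subtraction set: {1, 2, 3, 4, 5}
For this subtraction set, G(n) = n mod 6 (period = max + 1 = 6).
Pile 1 (size 12): G(12) = 12 mod 6 = 0
Pile 2 (size 36): G(36) = 36 mod 6 = 0
Total Grundy value = XOR of all: 0 XOR 0 = 0

0


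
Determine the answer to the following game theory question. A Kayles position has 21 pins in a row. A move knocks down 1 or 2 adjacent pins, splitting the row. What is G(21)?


Kayles: a move removes 1 or 2 adjacent pins from a contiguous row.
Removing pins from a row of k leaves two independent rows (a, b) with a + b = k - 1 (one pin) or a + b = k - 2 (two pins); an end removal gives a = 0.
By Sprague-Grundy, G(k) = mex{ G(a) XOR G(b) } over all these splits. G(0) = 0.
G(1): splits (0,0):0^0=0 -> mex({0}) = 1
G(2): splits (0,1):0^1=1 (0,0):0^0=0 -> mex({0, 1}) = 2
G(3): splits (0,2):0^2=2 (1,1):1^1=0 (0,1):0^1=1 -> mex({0, 1, 2}) = 3
G(4): splits (0,3):0^3=3 (1,2):1^2=3 (0,2):0^2=2 (1,1):1^1=0 -> mex({0, 2, 3}) = 1
G(5): splits (0,4):0^1=1 (1,3):1^3=2 (2,2):2^2=0 (0,3):0^3=3 (1,2):1^2=3 -> mex({0, 1, 2, 3}) = 4
G(6) = mex({0, 1, 2, 4}) = 3
G(7) = mex({0, 1, 3, 4, 5}) = 2
G(8) = mex({0, 2, 3, 5, 6}) = 1
G(9) = mex({0, 1, 2, 3, 6, 7}) = 4
G(10) = mex({0, 1, 3, 4, 5, 7}) = 2
G(11) = mex({0, 1, 2, 3, 4, 5}) = 6
G(12) = mex({0, 1, 2, 3, 5, 6, 7}) = 4
G(13) = mex({0, 2, 3, 4, 6, 7}) = 1
G(14) = mex({0, 1, 4, 5, 6, 7}) = 2
G(15) = mex({0, 1, 2, 3, 4, 5, 6}) = 7
G(16) = mex({0, 2, 3, 5, 6, 7}) = 1
G(17) = mex({0, 1, 2, 3, 5, 6, 7}) = 4
G(18) = mex({0, 1, 2, 4, 5, 6}) = 3
G(19) = mex({0, 1, 3, 4, 5, 7}) = 2
G(20) = mex({0, 2, 3, 4, 5, 6, 7}) = 1
G(21) = mex({0, 1, 2, 3, 5, 6, 7}) = 4
Therefore G(21) = 4.

4


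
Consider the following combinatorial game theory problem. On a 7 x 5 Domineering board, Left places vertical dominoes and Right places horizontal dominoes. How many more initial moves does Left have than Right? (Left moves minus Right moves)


Board is 7 x 5 (rows x cols).
Left (vertical) placements: (rows-1) * cols = 6 * 5 = 30
Right (horizontal) placements: rows * (cols-1) = 7 * 4 = 28
Advantage = Left - Right = 30 - 28 = 2

2


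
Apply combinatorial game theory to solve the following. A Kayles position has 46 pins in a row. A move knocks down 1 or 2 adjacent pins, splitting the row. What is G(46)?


Kayles: a move removes 1 or 2 adjacent pins from a contiguous row.
Removing pins from a row of k leaves two independent rows (a, b) with a + b = k - 1 (one pin) or a + b = k - 2 (two pins); an end removal gives a = 0.
By Sprague-Grundy, G(k) = mex{ G(a) XOR G(b) } over all these splits. G(0) = 0.
G(1): splits (0,0):0^0=0 -> mex({0}) = 1
G(2): splits (0,1):0^1=1 (0,0):0^0=0 -> mex({0, 1}) = 2
G(3): splits (0,2):0^2=2 (1,1):1^1=0 (0,1):0^1=1 -> mex({0, 1, 2}) = 3
G(4): splits (0,3):0^3=3 (1,2):1^2=3 (0,2):0^2=2 (1,1):1^1=0 -> mex({0, 2, 3}) = 1
G(5): splits (0,4):0^1=1 (1,3):1^3=2 (2,2):2^2=0 (0,3):0^3=3 (1,2):1^2=3 -> mex({0, 1, 2, 3}) = 4
G(6) = mex({0, 1, 2, 4}) = 3
G(7) = mex({0, 1, 3, 4, 5}) = 2
G(8) = mex({0, 2, 3, 5, 6}) = 1
G(9) = mex({0, 1, 2, 3, 6, 7}) = 4
G(10) = mex({0, 1, 3, 4, 5, 7}) = 2
G(11) = mex({0, 1, 2, 3, 4, 5}) = 6
G(12) = mex({0, 1, 2, 3, 5, 6, 7}) = 4
G(13) = mex({0, 2, 3, 4, 6, 7}) = 1
G(14) = mex({0, 1, 4, 5, 6, 7}) = 2
G(15) = mex({0, 1, 2, 3, 4, 5, 6}) = 7
G(16) = mex({0, 2, 3, 5, 6, 7}) = 1
G(17) = mex({0, 1, 2, 3, 5, 6, 7}) = 4
G(18) = mex({0, 1, 2, 4, 5, 6}) = 3
G(19) = mex({0, 1, 3, 4, 5, 7}) = 2
G(20) = mex({0, 2, 3, 4, 5, 6, 7}) = 1
G(21) = mex({0, 1, 2, 3, 5, 6, 7}) = 4
G(22) = mex({0, 1, 2, 3, 4, 5, 7}) = 6
G(23) = mex({0, 1, 2, 3, 4, 5, 6}) = 7
G(24) = mex({0, 1, 2, 3, 5, 6, 7}) = 4
G(25) = mex({0, 2, 3, 4, 6, 7}) = 1
G(26) = mex({0, 1, 3, 4, 5, 6, 7}) = 2
G(27) = mex({0, 1, 2, 3, 4, 5, 6, 7}) = 8
G(28) = mex({0, 1, 2, 3, 4, 6, 7, 8}) = 5
G(29) = mex({0, 1, 2, 3, 5, 6, 7, 8, 9}) = 4
G(30) = mex({0, 1, 2, 3, 4, 5, 6, 9, 10}) = 7
G(31) = mex({0, 1, 3, 4, 5, 7, 10, 11}) = 2
G(32) = mex({0, 2, 3, 4, 5, 6, 7, 9, 11}) = 1
G(33) = mex({0, 1, 2, 3, 4, 5, 6, 7, 9, 12}) = 8
G(34) = mex({0, 1, 2, 3, 4, 5, 7, 8, 11, 12}) = 6
G(35) = mex({0, 1, 2, 3, 4, 5, 6, 8, 9, 10, 11}) = 7
G(36) = mex({0, 1, 2, 3, 5, 6, 7, 9, 10}) = 4
G(37) = mex({0, 2, 3, 4, 6, 7, 9, 10, 11, 12}) = 1
G(38) = mex({0, 1, 3, 4, 5, 6, 7, 9, 10, 11, 12}) = 2
G(39) = mex({0, 1, 2, 4, 5, 6, 7, 9, 10, 12, 14}) = 3
G(40) = mex({0, 2, 3, 4, 6, 7, 11, 12, 14}) = 1
G(41) = mex({0, 1, 2, 3, 5, 6, 7, 9, 10, 11, 12}) = 4
G(42) = mex({0, 1, 2, 3, 4, 5, 6, 9, 10}) = 7
G(43) = mex({0, 1, 3, 4, 5, 7, 9, 10, 12, 15}) = 2
G(44) = mex({0, 2, 3, 4, 5, 6, 7, 9, 10, 12, 15}) = 1
G(45) = mex({0, 1, 2, 3, 4, 5, 6, 7, 9, 10, 12, 14}) = 8
G(46) = mex({0, 1, 3, 4, 5, 7, 8, 11, 12, 14}) = 2
Therefore G(46) = 2.

2


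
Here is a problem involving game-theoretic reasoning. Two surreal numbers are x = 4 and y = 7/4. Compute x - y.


x = 4, y = 7/4
Converting to common denominator: 4
x = 16/4, y = 7/4
x - y = 4 - 7/4 = 9/4

9/4


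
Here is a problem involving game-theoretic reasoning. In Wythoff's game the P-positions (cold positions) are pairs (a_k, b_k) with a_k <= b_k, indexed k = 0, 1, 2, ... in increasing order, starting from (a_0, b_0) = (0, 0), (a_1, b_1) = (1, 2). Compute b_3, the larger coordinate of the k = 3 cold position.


By Wythoff's theorem, a_k = floor(k * phi) and b_k = floor(k * phi^2) = a_k + k, where phi = (1 + sqrt(5))/2 is the golden ratio.
phi = (1 + sqrt(5))/2 = 1.618034
phi^2 = phi + 1 = 2.618034
k = 3
k * phi^2 = 3 * 2.618034 = 7.854102
b_3 = floor(k * phi^2) = 7 (check: a_3 + k = 4 + 3 = 7)

7


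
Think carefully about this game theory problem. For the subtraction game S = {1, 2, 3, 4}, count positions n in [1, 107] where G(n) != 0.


Subtraction set S = {1, 2, 3, 4}, so G(n) = n mod 5.
G(n) = 0 when n is a multiple of 5.
Multiples of 5 in [1, 107]: 21
N-positions (nonzero Grundy) = 107 - 21 = 86

86


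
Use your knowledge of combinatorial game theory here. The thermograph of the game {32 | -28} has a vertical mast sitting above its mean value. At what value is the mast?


Game = {32 | -28}, a switch {a | b} with numbers a > b.
Its thermograph has left wall a - t and right wall b + t, which meet at t = (a - b)/2, where both equal (a + b)/2. So the mast (mean value) is at (a + b)/2.
Mean = (32 + (-28))/2 = 4/2 = 2

2


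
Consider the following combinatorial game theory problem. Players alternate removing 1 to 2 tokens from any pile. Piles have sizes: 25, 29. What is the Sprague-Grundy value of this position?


Subtraction set: {1, 2}
For this subtraction set, G(n) = n mod 3 (period = max + 1 = 3).
Pile 1 (size 25): G(25) = 25 mod 3 = 1
Pile 2 (size 29): G(29) = 29 mod 3 = 2
Total Grundy value = XOR of all: 1 XOR 2 = 3

3


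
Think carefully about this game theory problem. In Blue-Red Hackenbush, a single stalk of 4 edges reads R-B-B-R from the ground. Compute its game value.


Edges (from ground): R-B-B-R
By Berlekamp's sign-expansion rule, a Blue-Red Hackenbush stalk has the value of the surreal number whose sign sequence is the edge sequence with B -> + and R -> -.
Sign sequence: -++-
Trace the sign expansion in the surreal number tree, starting from 0:
Edge 1: R (sign -) -> bounds (-inf, 0), value = -1
Edge 2: B (sign +) -> bounds (-1, 0), value = -1/2
Edge 3: B (sign +) -> bounds (-1/2, 0), value = -1/4
Edge 4: R (sign -) -> bounds (-1/2, -1/4), value = -3/8
Game value = -3/8

-3/8
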